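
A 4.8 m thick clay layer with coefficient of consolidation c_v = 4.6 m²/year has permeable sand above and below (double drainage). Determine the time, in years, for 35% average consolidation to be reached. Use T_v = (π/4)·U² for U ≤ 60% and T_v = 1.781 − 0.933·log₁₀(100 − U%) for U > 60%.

t ≈ 0.12 years

Drainage path length: H_d = H/2 = 2.4 m (double drainage).
U ≤ 60%: T_v = (π/4)·U² = (π/4)×0.35² = 0.096211.
t = T_v·H_d²/c_v = 0.096211×2.4²/4.6 = 0.1205 years.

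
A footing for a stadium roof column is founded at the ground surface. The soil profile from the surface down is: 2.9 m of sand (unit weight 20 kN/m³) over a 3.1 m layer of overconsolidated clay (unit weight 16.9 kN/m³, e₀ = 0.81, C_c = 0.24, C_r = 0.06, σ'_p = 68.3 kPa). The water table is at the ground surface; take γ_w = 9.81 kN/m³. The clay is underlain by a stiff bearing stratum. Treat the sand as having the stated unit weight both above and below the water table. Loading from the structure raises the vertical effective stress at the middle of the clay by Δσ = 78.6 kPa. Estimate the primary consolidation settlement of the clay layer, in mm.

Mid-depth of clay below the ground surface: z = 2.9 + 3.1/2 = 4.45 m.
Total vertical stress at mid-clay: σ_v = 20×2.9 + 16.9×1.55 = 84.195 kPa.
Pore pressure: u = 9.81×(4.45 − 0) = 43.655 kPa.
Initial effective stress: σ'_0 = σ_v − u = 84.195 − 43.655 = 40.54 kPa.
Final effective stress: σ'_f = 40.54 + 78.6 = 119.14 kPa.
σ'_f = 119.14 > σ'_p = 68.3 kPa, so the stress path crosses the preconsolidation pressure — recompression up to σ'_p, then virgin compression beyond:
S_c = H/(1+e₀)·[C_r·log₁₀(σ'_p/σ'_0) + C_c·log₁₀(σ'_f/σ'_p)]
    = 3.1/1.81 × [0.06×log₁₀(68.3/40.54) + 0.24×log₁₀(119.14/68.3)]
    = 1.7127 × [0.013592 + 0.057993] = 0.1226 m

S_c ≈ 123 mm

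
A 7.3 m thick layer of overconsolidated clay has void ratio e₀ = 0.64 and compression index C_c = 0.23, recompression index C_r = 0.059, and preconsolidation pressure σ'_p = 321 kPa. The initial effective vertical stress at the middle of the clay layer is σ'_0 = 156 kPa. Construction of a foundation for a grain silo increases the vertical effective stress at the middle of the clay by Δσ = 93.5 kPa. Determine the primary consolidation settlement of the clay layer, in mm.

S_c ≈ 53.6 mm

Final effective stress: σ'_f = 156 + 93.5 = 249.5 kPa.
σ'_f = 249.5 ≤ σ'_p = 321 kPa, so the clay remains overconsolidated and only the recompression index applies:
S_c = C_r·H/(1+e₀)·log₁₀(σ'_f/σ'_0) = 0.059×7.3/1.64×log₁₀(249.5/156)
    = 0.26262 × 0.20395 = 0.05356 m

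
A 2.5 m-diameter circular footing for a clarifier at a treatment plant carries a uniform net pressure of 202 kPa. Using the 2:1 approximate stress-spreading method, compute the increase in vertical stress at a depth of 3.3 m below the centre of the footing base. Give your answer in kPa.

Δσ_z ≈ 37.5 kPa

By the 2:1 method the load spreads at 1 horizontal : 2 vertical, so at depth z the loaded area has grown by z in each plan dimension:
Δσ ≈ qD²/(D+z)² = 202×2.5²/(2.5+3.3)² = 37.53 kPa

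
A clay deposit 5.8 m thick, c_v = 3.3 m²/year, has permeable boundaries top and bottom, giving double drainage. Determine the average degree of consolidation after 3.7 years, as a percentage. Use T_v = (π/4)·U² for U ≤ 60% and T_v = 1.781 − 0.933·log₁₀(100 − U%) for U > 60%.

U ≈ 97.7 %

Drainage path length: H_d = H/2 = 2.9 m (double drainage).
T_v = c_v·t/H_d² = 3.3×3.7/2.9² = 1.4518.
T_v = 1.4518 corresponds to the U > 60% branch:
U = 1 − 10^((1.781 − T_v)/0.933)/100 = 0.9775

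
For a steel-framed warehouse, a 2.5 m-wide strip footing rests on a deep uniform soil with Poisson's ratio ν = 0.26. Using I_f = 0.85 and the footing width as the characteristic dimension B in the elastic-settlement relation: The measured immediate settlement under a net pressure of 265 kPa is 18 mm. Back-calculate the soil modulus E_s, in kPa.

S_e = q·B·(1−ν²)/E_s · I_f  ⇒  E_s = q·B·(1−ν²)·I_f / S_e.
E_s = 265 × 2.5 × 0.9324 × 0.85 / 0.018 = 29170 kPa

E_s ≈ 29200 kPa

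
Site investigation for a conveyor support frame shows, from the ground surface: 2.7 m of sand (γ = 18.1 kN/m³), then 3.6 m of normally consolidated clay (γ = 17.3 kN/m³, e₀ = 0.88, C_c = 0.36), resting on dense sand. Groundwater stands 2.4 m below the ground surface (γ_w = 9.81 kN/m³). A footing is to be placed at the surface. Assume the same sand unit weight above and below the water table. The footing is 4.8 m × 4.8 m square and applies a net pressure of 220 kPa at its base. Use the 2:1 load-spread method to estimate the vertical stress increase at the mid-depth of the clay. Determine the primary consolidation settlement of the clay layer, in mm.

S_c ≈ 205 mm

Mid-depth of clay below the ground surface: z = 2.7 + 3.6/2 = 4.5 m.
Total vertical stress at mid-clay: σ_v = 18.1×2.7 + 17.3×1.8 = 80.01 kPa.
Pore pressure: u = 9.81×(4.5 − 2.4) = 20.601 kPa.
Initial effective stress: σ'_0 = σ_v − u = 80.01 − 20.601 = 59.409 kPa.
Stress increase at mid-clay by the 2:1 spreading method:
Δσ = qBL/((B+z)(L+z)) = 220×4.8×4.8/((4.8+4.5)(4.8+4.5)) = 58.606 kPa
Final effective stress: σ'_f = σ'_0 + Δσ = 59.409 + 58.606 = 118.02 kPa.
Normally consolidated clay, so the full stress increment lies on the virgin compression line:
S_c = C_c·H/(1+e₀)·log₁₀(σ'_f/σ'_0) = 0.36×3.6/(1+0.88)×log₁₀(118.02/59.409)
    = 0.68936 × 0.2981 = 0.2055 m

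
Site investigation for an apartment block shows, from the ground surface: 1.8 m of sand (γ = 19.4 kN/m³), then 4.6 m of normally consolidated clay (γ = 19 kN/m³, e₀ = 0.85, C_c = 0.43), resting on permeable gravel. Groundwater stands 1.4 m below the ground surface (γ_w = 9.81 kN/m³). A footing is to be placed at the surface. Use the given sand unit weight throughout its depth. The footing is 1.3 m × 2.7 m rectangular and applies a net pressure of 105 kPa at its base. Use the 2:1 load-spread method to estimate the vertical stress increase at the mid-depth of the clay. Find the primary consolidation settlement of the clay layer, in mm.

Mid-depth of clay below the ground surface: z = 1.8 + 4.6/2 = 4.1 m.
Total vertical stress at mid-clay: σ_v = 19.4×1.8 + 19×2.3 = 78.62 kPa.
Pore pressure: u = 9.81×(4.1 − 1.4) = 26.487 kPa.
Initial effective stress: σ'_0 = σ_v − u = 78.62 − 26.487 = 52.133 kPa.
Stress increase at mid-clay by the 2:1 spreading method:
Δσ = qBL/((B+z)(L+z)) = 105×1.3×2.7/((1.3+4.1)(2.7+4.1)) = 10.037 kPa
Final effective stress: σ'_f = σ'_0 + Δσ = 52.133 + 10.037 = 62.17 kPa.
Normally consolidated clay, so the full stress increment lies on the virgin compression line:
S_c = C_c·H/(1+e₀)·log₁₀(σ'_f/σ'_0) = 0.43×4.6/(1+0.85)×log₁₀(62.17/52.133)
    = 1.0692 × 0.076468 = 0.08176 m

S_c ≈ 81.8 mm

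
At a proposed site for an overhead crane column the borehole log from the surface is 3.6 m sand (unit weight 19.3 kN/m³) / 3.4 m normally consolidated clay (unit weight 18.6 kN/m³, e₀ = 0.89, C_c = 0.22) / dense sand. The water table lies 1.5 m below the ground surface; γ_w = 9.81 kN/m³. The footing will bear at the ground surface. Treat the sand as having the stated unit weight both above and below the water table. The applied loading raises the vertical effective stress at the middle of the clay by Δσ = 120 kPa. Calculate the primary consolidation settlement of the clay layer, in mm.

Mid-depth of clay below the ground surface: z = 3.6 + 3.4/2 = 5.3 m.
Total vertical stress at mid-clay: σ_v = 19.3×3.6 + 18.6×1.7 = 101.1 kPa.
Pore pressure: u = 9.81×(5.3 − 1.5) = 37.278 kPa.
Initial effective stress: σ'_0 = σ_v − u = 101.1 − 37.278 = 63.822 kPa.
Final effective stress: σ'_f = σ'_0 + Δσ = 63.822 + 120 = 183.82 kPa.
Normally consolidated clay, so the full stress increment lies on the virgin compression line:
S_c = C_c·H/(1+e₀)·log₁₀(σ'_f/σ'_0) = 0.22×3.4/(1+0.89)×log₁₀(183.82/63.822)
    = 0.39577 × 0.45942 = 0.1818 m

S_c ≈ 182 mm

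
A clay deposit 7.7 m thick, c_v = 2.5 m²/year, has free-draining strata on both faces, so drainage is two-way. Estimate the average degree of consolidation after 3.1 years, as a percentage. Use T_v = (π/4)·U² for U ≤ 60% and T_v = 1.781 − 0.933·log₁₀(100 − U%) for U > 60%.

Drainage path length: H_d = H/2 = 3.85 m (double drainage).
T_v = c_v·t/H_d² = 2.5×3.1/3.85² = 0.52285.
T_v = 0.52285 corresponds to the U > 60% branch:
U = 1 − 10^((1.781 − T_v)/0.933)/100 = 0.7769

U ≈ 77.7 %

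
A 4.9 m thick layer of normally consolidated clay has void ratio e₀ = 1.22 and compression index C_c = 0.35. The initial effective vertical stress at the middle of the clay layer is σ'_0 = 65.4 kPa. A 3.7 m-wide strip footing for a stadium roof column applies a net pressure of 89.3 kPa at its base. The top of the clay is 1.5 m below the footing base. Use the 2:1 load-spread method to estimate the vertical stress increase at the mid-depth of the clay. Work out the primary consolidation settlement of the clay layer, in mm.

S_c ≈ 170 mm

Mid-depth of clay below the footing base: z = 1.5 + 4.9/2 = 3.95 m.
Stress increase at mid-clay by the 2:1 spreading method:
Δσ = qB/(B+z) = 89.3×3.7/(3.7+3.95) = 43.191 kPa
Final effective stress: σ'_f = σ'_0 + Δσ = 65.4 + 43.191 = 108.59 kPa.
Normally consolidated clay, so the full stress increment lies on the virgin compression line:
S_c = C_c·H/(1+e₀)·log₁₀(σ'_f/σ'_0) = 0.35×4.9/(1+1.22)×log₁₀(108.59/65.4)
    = 0.77252 × 0.22021 = 0.1701 m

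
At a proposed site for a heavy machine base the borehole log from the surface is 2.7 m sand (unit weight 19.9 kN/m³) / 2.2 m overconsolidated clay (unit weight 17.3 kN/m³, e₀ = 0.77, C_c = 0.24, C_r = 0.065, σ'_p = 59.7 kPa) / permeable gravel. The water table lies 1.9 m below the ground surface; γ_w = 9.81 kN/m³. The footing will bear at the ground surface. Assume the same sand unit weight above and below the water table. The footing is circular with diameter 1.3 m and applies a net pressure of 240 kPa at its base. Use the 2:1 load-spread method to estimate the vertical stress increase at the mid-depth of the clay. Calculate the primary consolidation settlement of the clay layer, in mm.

Mid-depth of clay below the ground surface: z = 2.7 + 2.2/2 = 3.8 m.
Total vertical stress at mid-clay: σ_v = 19.9×2.7 + 17.3×1.1 = 72.76 kPa.
Pore pressure: u = 9.81×(3.8 − 1.9) = 18.639 kPa.
Initial effective stress: σ'_0 = σ_v − u = 72.76 − 18.639 = 54.121 kPa.
Stress increase at mid-clay by the 2:1 spreading method:
Δσ ≈ qD²/(D+z)² = 240×1.3²/(1.3+3.8)² = 15.594 kPa
Final effective stress: σ'_f = 54.121 + 15.594 = 69.715 kPa.
σ'_f = 69.715 > σ'_p = 59.7 kPa, so the stress path crosses the preconsolidation pressure — recompression up to σ'_p, then virgin compression beyond:
S_c = H/(1+e₀)·[C_r·log₁₀(σ'_p/σ'_0) + C_c·log₁₀(σ'_f/σ'_p)]
    = 2.2/1.77 × [0.065×log₁₀(59.7/54.121) + 0.24×log₁₀(69.715/59.7)]
    = 1.2429 × [0.0027696 + 0.016164] = 0.02353 m

S_c ≈ 23.5 mm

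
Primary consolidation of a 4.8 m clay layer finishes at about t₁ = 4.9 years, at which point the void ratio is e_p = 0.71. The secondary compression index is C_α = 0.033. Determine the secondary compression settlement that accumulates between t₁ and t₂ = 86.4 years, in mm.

Secondary compression: S_s = C_α·H/(1+e_p)·log₁₀(t₂/t₁)
S_s = 0.033×4.8/(1+0.71)×log₁₀(86.4/4.9)
    = 0.09263 × 1.246 = 0.1154 m

S_s ≈ 115 mm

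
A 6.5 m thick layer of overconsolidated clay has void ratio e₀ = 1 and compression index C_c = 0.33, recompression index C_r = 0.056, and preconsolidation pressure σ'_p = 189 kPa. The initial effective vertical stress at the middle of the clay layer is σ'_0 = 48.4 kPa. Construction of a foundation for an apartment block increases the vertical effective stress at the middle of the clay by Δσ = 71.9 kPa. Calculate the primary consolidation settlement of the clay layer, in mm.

Final effective stress: σ'_f = 48.4 + 71.9 = 120.3 kPa.
σ'_f = 120.3 ≤ σ'_p = 189 kPa, so the clay remains overconsolidated and only the recompression index applies:
S_c = C_r·H/(1+e₀)·log₁₀(σ'_f/σ'_0) = 0.056×6.5/2×log₁₀(120.3/48.4)
    = 0.182 × 0.39542 = 0.07197 m

S_c ≈ 72 mm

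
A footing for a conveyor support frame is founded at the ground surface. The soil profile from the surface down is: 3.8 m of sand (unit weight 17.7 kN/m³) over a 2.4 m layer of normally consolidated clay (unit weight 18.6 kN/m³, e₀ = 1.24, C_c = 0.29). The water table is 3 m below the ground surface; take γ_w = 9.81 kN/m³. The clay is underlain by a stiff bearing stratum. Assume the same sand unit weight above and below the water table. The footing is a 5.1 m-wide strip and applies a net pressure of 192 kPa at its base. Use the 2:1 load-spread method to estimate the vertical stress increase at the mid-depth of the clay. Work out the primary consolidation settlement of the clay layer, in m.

Mid-depth of clay below the ground surface: z = 3.8 + 2.4/2 = 5 m.
Total vertical stress at mid-clay: σ_v = 17.7×3.8 + 18.6×1.2 = 89.58 kPa.
Pore pressure: u = 9.81×(5 − 3) = 19.62 kPa.
Initial effective stress: σ'_0 = σ_v − u = 89.58 − 19.62 = 69.96 kPa.
Stress increase at mid-clay by the 2:1 spreading method:
Δσ = qB/(B+z) = 192×5.1/(5.1+5) = 96.95 kPa
Final effective stress: σ'_f = σ'_0 + Δσ = 69.96 + 96.95 = 166.91 kPa.
Normally consolidated clay, so the full stress increment lies on the virgin compression line:
S_c = C_c·H/(1+e₀)·log₁₀(σ'_f/σ'_0) = 0.29×2.4/(1+1.24)×log₁₀(166.91/69.96)
    = 0.31071 × 0.37763 = 0.1173 m

S_c ≈ 0.117 m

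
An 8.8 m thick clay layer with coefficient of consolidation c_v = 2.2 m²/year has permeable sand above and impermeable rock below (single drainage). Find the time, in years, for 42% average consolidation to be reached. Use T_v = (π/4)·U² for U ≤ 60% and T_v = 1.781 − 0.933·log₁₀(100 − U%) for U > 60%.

t ≈ 4.88 years

Drainage path length: H_d = H = 8.8 m (single drainage).
U ≤ 60%: T_v = (π/4)·U² = (π/4)×0.42² = 0.13854.
t = T_v·H_d²/c_v = 0.13854×8.8²/2.2 = 4.877 years.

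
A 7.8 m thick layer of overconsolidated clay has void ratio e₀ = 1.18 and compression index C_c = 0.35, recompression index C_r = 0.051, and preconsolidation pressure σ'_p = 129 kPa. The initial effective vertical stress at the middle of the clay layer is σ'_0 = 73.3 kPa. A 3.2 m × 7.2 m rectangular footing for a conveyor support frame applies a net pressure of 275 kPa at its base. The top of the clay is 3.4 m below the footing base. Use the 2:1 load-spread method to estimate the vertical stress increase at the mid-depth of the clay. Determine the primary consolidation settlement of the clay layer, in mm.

Mid-depth of clay below the footing base: z = 3.4 + 7.8/2 = 7.3 m.
Stress increase at mid-clay by the 2:1 spreading method:
Δσ = qBL/((B+z)(L+z)) = 275×3.2×7.2/((3.2+7.3)(7.2+7.3)) = 41.616 kPa
Final effective stress: σ'_f = 73.3 + 41.616 = 114.92 kPa.
σ'_f = 114.92 ≤ σ'_p = 129 kPa, so the clay remains overconsolidated and only the recompression index applies:
S_c = C_r·H/(1+e₀)·log₁₀(σ'_f/σ'_0) = 0.051×7.8/2.18×log₁₀(114.92/73.3)
    = 0.18248 × 0.19529 = 0.03564 m

S_c ≈ 35.6 mm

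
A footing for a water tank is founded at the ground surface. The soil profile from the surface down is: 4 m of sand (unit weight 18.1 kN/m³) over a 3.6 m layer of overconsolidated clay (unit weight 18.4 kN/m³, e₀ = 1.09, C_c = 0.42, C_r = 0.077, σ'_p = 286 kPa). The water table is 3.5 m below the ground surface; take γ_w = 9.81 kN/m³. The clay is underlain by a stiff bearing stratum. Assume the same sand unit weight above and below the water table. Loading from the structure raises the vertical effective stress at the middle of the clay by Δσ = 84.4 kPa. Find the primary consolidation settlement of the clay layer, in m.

S_c ≈ 0.0404 m

Mid-depth of clay below the ground surface: z = 4 + 3.6/2 = 5.8 m.
Total vertical stress at mid-clay: σ_v = 18.1×4 + 18.4×1.8 = 105.52 kPa.
Pore pressure: u = 9.81×(5.8 − 3.5) = 22.563 kPa.
Initial effective stress: σ'_0 = σ_v − u = 105.52 − 22.563 = 82.957 kPa.
Final effective stress: σ'_f = 82.957 + 84.4 = 167.36 kPa.
σ'_f = 167.36 ≤ σ'_p = 286 kPa, so the clay remains overconsolidated and only the recompression index applies:
S_c = C_r·H/(1+e₀)·log₁₀(σ'_f/σ'_0) = 0.077×3.6/2.09×log₁₀(167.36/82.957)
    = 0.13263 × 0.3048 = 0.04043 m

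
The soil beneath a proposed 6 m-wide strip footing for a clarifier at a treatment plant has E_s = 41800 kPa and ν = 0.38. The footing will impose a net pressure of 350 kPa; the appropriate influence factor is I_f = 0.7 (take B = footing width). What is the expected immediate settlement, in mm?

Immediate (elastic) settlement: S_e = q·B·(1−ν²)/E_s · I_f.
S_e = 350 × 6 × (1 − 0.38²) / 41800 × 0.7
    = 350 × 6 × 0.8556 / 41800 × 0.7
    = 0.03009 m = 30.09 mm

S_e ≈ 30.1 mm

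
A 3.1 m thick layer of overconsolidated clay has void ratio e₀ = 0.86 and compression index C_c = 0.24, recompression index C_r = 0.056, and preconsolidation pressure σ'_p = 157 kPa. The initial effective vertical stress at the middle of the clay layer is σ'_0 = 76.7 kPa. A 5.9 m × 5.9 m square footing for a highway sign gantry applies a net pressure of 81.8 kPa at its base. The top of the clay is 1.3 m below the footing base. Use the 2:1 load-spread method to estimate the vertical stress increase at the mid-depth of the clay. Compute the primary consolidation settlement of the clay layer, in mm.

Mid-depth of clay below the footing base: z = 1.3 + 3.1/2 = 2.85 m.
Stress increase at mid-clay by the 2:1 spreading method:
Δσ = qBL/((B+z)(L+z)) = 81.8×5.9×5.9/((5.9+2.85)(5.9+2.85)) = 37.191 kPa
Final effective stress: σ'_f = 76.7 + 37.191 = 113.89 kPa.
σ'_f = 113.89 ≤ σ'_p = 157 kPa, so the clay remains overconsolidated and only the recompression index applies:
S_c = C_r·H/(1+e₀)·log₁₀(σ'_f/σ'_0) = 0.056×3.1/1.86×log₁₀(113.89/76.7)
    = 0.093335 × 0.17169 = 0.01602 m

S_c ≈ 16 mm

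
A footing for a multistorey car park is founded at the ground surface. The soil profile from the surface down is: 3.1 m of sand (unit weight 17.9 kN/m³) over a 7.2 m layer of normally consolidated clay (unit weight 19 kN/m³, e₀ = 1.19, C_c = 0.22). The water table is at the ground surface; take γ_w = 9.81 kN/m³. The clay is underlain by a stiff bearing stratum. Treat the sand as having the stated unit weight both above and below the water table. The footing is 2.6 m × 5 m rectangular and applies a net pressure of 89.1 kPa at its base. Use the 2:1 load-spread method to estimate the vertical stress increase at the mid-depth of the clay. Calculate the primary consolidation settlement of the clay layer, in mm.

Mid-depth of clay below the ground surface: z = 3.1 + 7.2/2 = 6.7 m.
Total vertical stress at mid-clay: σ_v = 17.9×3.1 + 19×3.6 = 123.89 kPa.
Pore pressure: u = 9.81×(6.7 − 0) = 65.727 kPa.
Initial effective stress: σ'_0 = σ_v − u = 123.89 − 65.727 = 58.163 kPa.
Stress increase at mid-clay by the 2:1 spreading method:
Δσ = qBL/((B+z)(L+z)) = 89.1×2.6×5/((2.6+6.7)(5+6.7)) = 10.645 kPa
Final effective stress: σ'_f = σ'_0 + Δσ = 58.163 + 10.645 = 68.808 kPa.
Normally consolidated clay, so the full stress increment lies on the virgin compression line:
S_c = C_c·H/(1+e₀)·log₁₀(σ'_f/σ'_0) = 0.22×7.2/(1+1.19)×log₁₀(68.808/58.163)
    = 0.72329 × 0.072992 = 0.05279 m

S_c ≈ 52.8 mm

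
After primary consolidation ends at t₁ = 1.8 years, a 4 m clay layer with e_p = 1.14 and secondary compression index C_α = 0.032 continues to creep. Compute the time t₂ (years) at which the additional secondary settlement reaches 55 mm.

t₂ ≈ 15 years

S_s = C_α·H/(1+e_p)·log₁₀(t₂/t₁) ⇒ log₁₀(t₂/t₁) = S_s·(1+e_p)/(C_α·H).
log₁₀(t₂/t₁) = 0.055 × (1+1.14) / (0.032×4) = 0.9195
t₂ = t₁ × 10^0.9195 = 1.8 × 8.309 = 14.96 years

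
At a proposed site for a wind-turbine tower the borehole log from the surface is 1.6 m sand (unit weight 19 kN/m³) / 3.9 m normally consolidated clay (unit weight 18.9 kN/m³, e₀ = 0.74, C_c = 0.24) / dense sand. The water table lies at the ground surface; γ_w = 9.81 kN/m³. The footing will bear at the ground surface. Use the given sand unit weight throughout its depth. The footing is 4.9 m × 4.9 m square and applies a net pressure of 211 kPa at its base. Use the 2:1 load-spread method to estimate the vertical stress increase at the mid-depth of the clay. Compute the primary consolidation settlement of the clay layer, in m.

S_c ≈ 0.271 m

Mid-depth of clay below the ground surface: z = 1.6 + 3.9/2 = 3.55 m.
Total vertical stress at mid-clay: σ_v = 19×1.6 + 18.9×1.95 = 67.255 kPa.
Pore pressure: u = 9.81×(3.55 − 0) = 34.825 kPa.
Initial effective stress: σ'_0 = σ_v − u = 67.255 − 34.825 = 32.43 kPa.
Stress increase at mid-clay by the 2:1 spreading method:
Δσ = qBL/((B+z)(L+z)) = 211×4.9×4.9/((4.9+3.55)(4.9+3.55)) = 70.951 kPa
Final effective stress: σ'_f = σ'_0 + Δσ = 32.43 + 70.951 = 103.38 kPa.
Normally consolidated clay, so the full stress increment lies on the virgin compression line:
S_c = C_c·H/(1+e₀)·log₁₀(σ'_f/σ'_0) = 0.24×3.9/(1+0.74)×log₁₀(103.38/32.43)
    = 0.53793 × 0.50349 = 0.2708 m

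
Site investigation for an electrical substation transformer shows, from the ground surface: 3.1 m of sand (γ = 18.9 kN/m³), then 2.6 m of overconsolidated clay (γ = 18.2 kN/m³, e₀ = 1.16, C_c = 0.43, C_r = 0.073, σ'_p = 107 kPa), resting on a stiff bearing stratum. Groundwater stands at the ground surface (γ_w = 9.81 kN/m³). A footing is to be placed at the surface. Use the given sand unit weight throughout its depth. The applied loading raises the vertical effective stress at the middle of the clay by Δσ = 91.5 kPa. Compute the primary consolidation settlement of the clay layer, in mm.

S_c ≈ 83.2 mm

Mid-depth of clay below the ground surface: z = 3.1 + 2.6/2 = 4.4 m.
Total vertical stress at mid-clay: σ_v = 18.9×3.1 + 18.2×1.3 = 82.25 kPa.
Pore pressure: u = 9.81×(4.4 − 0) = 43.164 kPa.
Initial effective stress: σ'_0 = σ_v − u = 82.25 − 43.164 = 39.086 kPa.
Final effective stress: σ'_f = 39.086 + 91.5 = 130.59 kPa.
σ'_f = 130.59 > σ'_p = 107 kPa, so the stress path crosses the preconsolidation pressure — recompression up to σ'_p, then virgin compression beyond:
S_c = H/(1+e₀)·[C_r·log₁₀(σ'_p/σ'_0) + C_c·log₁₀(σ'_f/σ'_p)]
    = 2.6/2.16 × [0.073×log₁₀(107/39.086) + 0.43×log₁₀(130.59/107)]
    = 1.2037 × [0.031927 + 0.037206] = 0.08322 m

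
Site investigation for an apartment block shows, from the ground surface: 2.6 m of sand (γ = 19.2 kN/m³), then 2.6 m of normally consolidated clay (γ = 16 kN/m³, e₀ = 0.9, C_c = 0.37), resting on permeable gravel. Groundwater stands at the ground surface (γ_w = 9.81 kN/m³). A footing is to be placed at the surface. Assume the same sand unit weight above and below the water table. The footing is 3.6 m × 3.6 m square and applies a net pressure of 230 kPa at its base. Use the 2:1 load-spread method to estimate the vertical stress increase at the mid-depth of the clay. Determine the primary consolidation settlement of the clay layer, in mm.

S_c ≈ 213 mm

Mid-depth of clay below the ground surface: z = 2.6 + 2.6/2 = 3.9 m.
Total vertical stress at mid-clay: σ_v = 19.2×2.6 + 16×1.3 = 70.72 kPa.
Pore pressure: u = 9.81×(3.9 − 0) = 38.259 kPa.
Initial effective stress: σ'_0 = σ_v − u = 70.72 − 38.259 = 32.461 kPa.
Stress increase at mid-clay by the 2:1 spreading method:
Δσ = qBL/((B+z)(L+z)) = 230×3.6×3.6/((3.6+3.9)(3.6+3.9)) = 52.992 kPa
Final effective stress: σ'_f = σ'_0 + Δσ = 32.461 + 52.992 = 85.453 kPa.
Normally consolidated clay, so the full stress increment lies on the virgin compression line:
S_c = C_c·H/(1+e₀)·log₁₀(σ'_f/σ'_0) = 0.37×2.6/(1+0.9)×log₁₀(85.453/32.461)
    = 0.50632 × 0.42037 = 0.2128 m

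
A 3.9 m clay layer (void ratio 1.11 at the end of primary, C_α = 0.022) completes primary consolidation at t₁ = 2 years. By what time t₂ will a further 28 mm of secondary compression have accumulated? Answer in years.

S_s = C_α·H/(1+e_p)·log₁₀(t₂/t₁) ⇒ log₁₀(t₂/t₁) = S_s·(1+e_p)/(C_α·H).
log₁₀(t₂/t₁) = 0.028 × (1+1.11) / (0.022×3.9) = 0.6886
t₂ = t₁ × 10^0.6886 = 2 × 4.882 = 9.764 years

t₂ ≈ 9.76 years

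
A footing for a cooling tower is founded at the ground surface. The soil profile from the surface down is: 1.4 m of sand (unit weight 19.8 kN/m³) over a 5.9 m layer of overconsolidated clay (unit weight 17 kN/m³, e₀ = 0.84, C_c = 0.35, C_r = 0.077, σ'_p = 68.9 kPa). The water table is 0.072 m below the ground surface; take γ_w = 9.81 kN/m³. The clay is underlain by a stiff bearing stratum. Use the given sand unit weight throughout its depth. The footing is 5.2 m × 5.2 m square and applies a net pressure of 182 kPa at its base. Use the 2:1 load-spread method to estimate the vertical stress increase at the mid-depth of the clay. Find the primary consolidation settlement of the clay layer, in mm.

Mid-depth of clay below the ground surface: z = 1.4 + 5.9/2 = 4.35 m.
Total vertical stress at mid-clay: σ_v = 19.8×1.4 + 17×2.95 = 77.87 kPa.
Pore pressure: u = 9.81×(4.35 − 0.072) = 41.967 kPa.
Initial effective stress: σ'_0 = σ_v − u = 77.87 − 41.967 = 35.903 kPa.
Stress increase at mid-clay by the 2:1 spreading method:
Δσ = qBL/((B+z)(L+z)) = 182×5.2×5.2/((5.2+4.35)(5.2+4.35)) = 53.96 kPa
Final effective stress: σ'_f = 35.903 + 53.96 = 89.863 kPa.
σ'_f = 89.863 > σ'_p = 68.9 kPa, so the stress path crosses the preconsolidation pressure — recompression up to σ'_p, then virgin compression beyond:
S_c = H/(1+e₀)·[C_r·log₁₀(σ'_p/σ'_0) + C_c·log₁₀(σ'_f/σ'_p)]
    = 5.9/1.84 × [0.077×log₁₀(68.9/35.903) + 0.35×log₁₀(89.863/68.9)]
    = 3.2065 × [0.021798 + 0.040377] = 0.1994 m

S_c ≈ 199 mm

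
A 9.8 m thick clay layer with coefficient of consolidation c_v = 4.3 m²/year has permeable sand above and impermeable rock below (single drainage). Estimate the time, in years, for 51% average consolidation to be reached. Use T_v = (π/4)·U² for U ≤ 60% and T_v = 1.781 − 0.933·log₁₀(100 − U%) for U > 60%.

t ≈ 4.56 years

Drainage path length: H_d = H = 9.8 m (single drainage).
U ≤ 60%: T_v = (π/4)·U² = (π/4)×0.51² = 0.20428.
t = T_v·H_d²/c_v = 0.20428×9.8²/4.3 = 4.563 years.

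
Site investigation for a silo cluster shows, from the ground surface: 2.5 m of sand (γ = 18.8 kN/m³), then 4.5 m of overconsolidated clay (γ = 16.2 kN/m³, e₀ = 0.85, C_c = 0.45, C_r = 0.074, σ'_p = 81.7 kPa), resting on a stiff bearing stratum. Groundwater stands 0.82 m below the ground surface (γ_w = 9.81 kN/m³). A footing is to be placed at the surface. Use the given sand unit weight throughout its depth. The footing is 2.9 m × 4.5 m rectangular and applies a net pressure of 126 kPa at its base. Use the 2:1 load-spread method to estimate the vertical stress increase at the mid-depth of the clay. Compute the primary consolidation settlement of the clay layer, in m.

S_c ≈ 0.0326 m

Mid-depth of clay below the ground surface: z = 2.5 + 4.5/2 = 4.75 m.
Total vertical stress at mid-clay: σ_v = 18.8×2.5 + 16.2×2.25 = 83.45 kPa.
Pore pressure: u = 9.81×(4.75 − 0.82) = 38.553 kPa.
Initial effective stress: σ'_0 = σ_v − u = 83.45 − 38.553 = 44.897 kPa.
Stress increase at mid-clay by the 2:1 spreading method:
Δσ = qBL/((B+z)(L+z)) = 126×2.9×4.5/((2.9+4.75)(4.5+4.75)) = 23.237 kPa
Final effective stress: σ'_f = 44.897 + 23.237 = 68.134 kPa.
σ'_f = 68.134 ≤ σ'_p = 81.7 kPa, so the clay remains overconsolidated and only the recompression index applies:
S_c = C_r·H/(1+e₀)·log₁₀(σ'_f/σ'_0) = 0.074×4.5/1.85×log₁₀(68.134/44.897)
    = 0.18 × 0.18115 = 0.03261 m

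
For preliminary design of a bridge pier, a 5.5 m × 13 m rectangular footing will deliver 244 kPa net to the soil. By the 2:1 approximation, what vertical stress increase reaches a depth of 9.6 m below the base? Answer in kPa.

By the 2:1 method the load spreads at 1 horizontal : 2 vertical, so at depth z the loaded area has grown by z in each plan dimension:
Δσ = qBL/((B+z)(L+z)) = 244×5.5×13/((5.5+9.6)(13+9.6)) = 51.122 kPa

Δσ_z ≈ 51.1 kPa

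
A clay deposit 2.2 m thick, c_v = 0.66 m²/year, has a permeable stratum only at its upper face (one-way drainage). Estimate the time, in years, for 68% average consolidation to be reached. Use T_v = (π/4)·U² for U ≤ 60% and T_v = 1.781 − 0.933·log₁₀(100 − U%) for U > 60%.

Drainage path length: H_d = H = 2.2 m (single drainage).
U > 60%: T_v = 1.781 − 0.933·log₁₀(100 − 68) = 0.3767.
t = T_v·H_d²/c_v = 0.3767×2.2²/0.66 = 2.762 years.

t ≈ 2.76 years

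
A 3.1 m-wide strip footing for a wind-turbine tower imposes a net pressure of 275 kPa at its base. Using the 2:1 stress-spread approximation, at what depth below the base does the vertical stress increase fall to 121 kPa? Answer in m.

z ≈ 3.95 m

2:1 spreading — at depth z the loaded area has grown by z in each plan dimension:
qB/(B+z) = Δσ_z ⇒ z = qB/Δσ_z − B = 275×3.1/121 − 3.1 = 3.945 m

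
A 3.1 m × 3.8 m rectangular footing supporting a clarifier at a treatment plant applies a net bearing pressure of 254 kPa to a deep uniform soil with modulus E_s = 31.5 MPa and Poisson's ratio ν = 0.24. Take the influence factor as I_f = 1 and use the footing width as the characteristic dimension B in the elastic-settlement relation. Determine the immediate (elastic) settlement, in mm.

S_e ≈ 23.6 mm

Immediate (elastic) settlement: S_e = q·B·(1−ν²)/E_s · I_f.
E_s = 31.5 MPa = 31500 kPa.
S_e = 254 × 3.1 × (1 − 0.24²) / 31500 × 1
    = 254 × 3.1 × 0.9424 / 31500 × 1
    = 0.02356 m = 23.56 mm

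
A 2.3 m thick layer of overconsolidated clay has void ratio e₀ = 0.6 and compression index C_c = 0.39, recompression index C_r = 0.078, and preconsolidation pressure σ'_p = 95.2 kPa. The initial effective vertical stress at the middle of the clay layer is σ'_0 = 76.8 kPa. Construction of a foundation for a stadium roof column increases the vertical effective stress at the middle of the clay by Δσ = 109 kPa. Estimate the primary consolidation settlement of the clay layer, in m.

S_c ≈ 0.173 m

Final effective stress: σ'_f = 76.8 + 109 = 185.8 kPa.
σ'_f = 185.8 > σ'_p = 95.2 kPa, so the stress path crosses the preconsolidation pressure — recompression up to σ'_p, then virgin compression beyond:
S_c = H/(1+e₀)·[C_r·log₁₀(σ'_p/σ'_0) + C_c·log₁₀(σ'_f/σ'_p)]
    = 2.3/1.6 × [0.078×log₁₀(95.2/76.8) + 0.39×log₁₀(185.8/95.2)]
    = 1.4375 × [0.0072755 + 0.11326] = 0.1733 m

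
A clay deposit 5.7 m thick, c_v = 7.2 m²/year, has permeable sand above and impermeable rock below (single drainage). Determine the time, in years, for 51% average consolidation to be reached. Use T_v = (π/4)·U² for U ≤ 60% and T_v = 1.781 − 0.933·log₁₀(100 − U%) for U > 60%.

t ≈ 0.922 years

Drainage path length: H_d = H = 5.7 m (single drainage).
U ≤ 60%: T_v = (π/4)·U² = (π/4)×0.51² = 0.20428.
t = T_v·H_d²/c_v = 0.20428×5.7²/7.2 = 0.9218 years.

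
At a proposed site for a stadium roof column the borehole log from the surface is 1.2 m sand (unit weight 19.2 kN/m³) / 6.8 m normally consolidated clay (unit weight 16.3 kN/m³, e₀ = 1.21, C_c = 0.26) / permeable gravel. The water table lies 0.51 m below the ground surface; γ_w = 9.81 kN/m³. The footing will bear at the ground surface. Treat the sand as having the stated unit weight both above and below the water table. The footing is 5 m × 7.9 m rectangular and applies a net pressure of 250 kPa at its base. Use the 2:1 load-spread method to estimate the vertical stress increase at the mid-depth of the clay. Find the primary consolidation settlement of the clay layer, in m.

S_c ≈ 0.398 m

Mid-depth of clay below the ground surface: z = 1.2 + 6.8/2 = 4.6 m.
Total vertical stress at mid-clay: σ_v = 19.2×1.2 + 16.3×3.4 = 78.46 kPa.
Pore pressure: u = 9.81×(4.6 − 0.51) = 40.123 kPa.
Initial effective stress: σ'_0 = σ_v − u = 78.46 − 40.123 = 38.337 kPa.
Stress increase at mid-clay by the 2:1 spreading method:
Δσ = qBL/((B+z)(L+z)) = 250×5×7.9/((5+4.6)(7.9+4.6)) = 82.292 kPa
Final effective stress: σ'_f = σ'_0 + Δσ = 38.337 + 82.292 = 120.63 kPa.
Normally consolidated clay, so the full stress increment lies on the virgin compression line:
S_c = C_c·H/(1+e₀)·log₁₀(σ'_f/σ'_0) = 0.26×6.8/(1+1.21)×log₁₀(120.63/38.337)
    = 0.8 × 0.49784 = 0.3983 m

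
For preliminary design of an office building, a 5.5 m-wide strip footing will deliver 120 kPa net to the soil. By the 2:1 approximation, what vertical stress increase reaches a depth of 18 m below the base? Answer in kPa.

By the 2:1 method the load spreads at 1 horizontal : 2 vertical, so at depth z the loaded area has grown by z in each plan dimension:
Δσ = qB/(B+z) = 120×5.5/(5.5+18) = 28.085 kPa

Δσ_z ≈ 28.1 kPa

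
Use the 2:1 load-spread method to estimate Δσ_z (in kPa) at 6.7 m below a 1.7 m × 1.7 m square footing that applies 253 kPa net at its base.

By the 2:1 method the load spreads at 1 horizontal : 2 vertical, so at depth z the loaded area has grown by z in each plan dimension:
Δσ = qBL/((B+z)(L+z)) = 253×1.7×1.7/((1.7+6.7)(1.7+6.7)) = 10.362 kPa

Δσ_z ≈ 10.4 kPa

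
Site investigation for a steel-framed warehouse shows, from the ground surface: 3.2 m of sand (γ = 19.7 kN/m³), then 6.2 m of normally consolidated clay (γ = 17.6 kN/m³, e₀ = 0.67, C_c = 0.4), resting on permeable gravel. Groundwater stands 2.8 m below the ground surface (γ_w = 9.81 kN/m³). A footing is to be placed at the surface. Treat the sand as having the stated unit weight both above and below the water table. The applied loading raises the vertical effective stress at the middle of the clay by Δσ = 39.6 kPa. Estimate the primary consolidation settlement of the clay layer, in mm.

S_c ≈ 251 mm

Mid-depth of clay below the ground surface: z = 3.2 + 6.2/2 = 6.3 m.
Total vertical stress at mid-clay: σ_v = 19.7×3.2 + 17.6×3.1 = 117.6 kPa.
Pore pressure: u = 9.81×(6.3 − 2.8) = 34.335 kPa.
Initial effective stress: σ'_0 = σ_v − u = 117.6 − 34.335 = 83.265 kPa.
Final effective stress: σ'_f = σ'_0 + Δσ = 83.265 + 39.6 = 122.87 kPa.
Normally consolidated clay, so the full stress increment lies on the virgin compression line:
S_c = C_c·H/(1+e₀)·log₁₀(σ'_f/σ'_0) = 0.4×6.2/(1+0.67)×log₁₀(122.87/83.265)
    = 1.485 × 0.16898 = 0.2509 m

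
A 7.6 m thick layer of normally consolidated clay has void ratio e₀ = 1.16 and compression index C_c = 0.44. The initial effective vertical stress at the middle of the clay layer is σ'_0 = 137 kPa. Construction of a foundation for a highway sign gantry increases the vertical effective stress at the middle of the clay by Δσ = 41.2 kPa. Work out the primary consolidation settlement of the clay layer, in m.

Final effective stress: σ'_f = σ'_0 + Δσ = 137 + 41.2 = 178.2 kPa.
Normally consolidated clay, so the full stress increment lies on the virgin compression line:
S_c = C_c·H/(1+e₀)·log₁₀(σ'_f/σ'_0) = 0.44×7.6/(1+1.16)×log₁₀(178.2/137)
    = 1.5481 × 0.11419 = 0.1768 m

S_c ≈ 0.177 m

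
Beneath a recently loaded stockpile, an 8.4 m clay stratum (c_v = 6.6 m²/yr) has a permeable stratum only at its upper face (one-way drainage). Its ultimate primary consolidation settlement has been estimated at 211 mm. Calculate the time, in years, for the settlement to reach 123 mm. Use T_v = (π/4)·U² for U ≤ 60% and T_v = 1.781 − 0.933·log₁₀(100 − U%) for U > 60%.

Drainage path length: H_d = H = 8.4 m (single drainage).
U = S(t)/S_ult = 123/211 = 0.5829.
U ≤ 60%: T_v = (π/4)·U² = (π/4)×0.58294² = 0.26689.
t = T_v·H_d²/c_v = 0.26689×8.4²/6.6 = 2.853 years.

t ≈ 2.85 years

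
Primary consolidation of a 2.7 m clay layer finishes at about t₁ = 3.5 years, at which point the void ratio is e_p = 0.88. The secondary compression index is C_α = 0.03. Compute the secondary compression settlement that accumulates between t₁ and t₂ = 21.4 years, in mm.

Secondary compression: S_s = C_α·H/(1+e_p)·log₁₀(t₂/t₁)
S_s = 0.03×2.7/(1+0.88)×log₁₀(21.4/3.5)
    = 0.04309 × 0.7863 = 0.03388 m

S_s ≈ 33.9 mm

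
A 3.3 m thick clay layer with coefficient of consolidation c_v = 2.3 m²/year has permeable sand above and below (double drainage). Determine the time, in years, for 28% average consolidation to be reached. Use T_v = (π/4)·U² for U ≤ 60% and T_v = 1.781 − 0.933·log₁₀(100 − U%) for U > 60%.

t ≈ 0.0729 years

Drainage path length: H_d = H/2 = 1.65 m (double drainage).
U ≤ 60%: T_v = (π/4)·U² = (π/4)×0.28² = 0.061575.
t = T_v·H_d²/c_v = 0.061575×1.65²/2.3 = 0.07289 years.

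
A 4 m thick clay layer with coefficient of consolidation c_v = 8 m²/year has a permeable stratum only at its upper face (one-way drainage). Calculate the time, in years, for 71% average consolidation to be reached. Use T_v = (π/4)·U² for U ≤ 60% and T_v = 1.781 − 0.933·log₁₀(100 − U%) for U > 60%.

Drainage path length: H_d = H = 4 m (single drainage).
U > 60%: T_v = 1.781 − 0.933·log₁₀(100 − 71) = 0.41658.
t = T_v·H_d²/c_v = 0.41658×4²/8 = 0.8332 years.

t ≈ 0.833 years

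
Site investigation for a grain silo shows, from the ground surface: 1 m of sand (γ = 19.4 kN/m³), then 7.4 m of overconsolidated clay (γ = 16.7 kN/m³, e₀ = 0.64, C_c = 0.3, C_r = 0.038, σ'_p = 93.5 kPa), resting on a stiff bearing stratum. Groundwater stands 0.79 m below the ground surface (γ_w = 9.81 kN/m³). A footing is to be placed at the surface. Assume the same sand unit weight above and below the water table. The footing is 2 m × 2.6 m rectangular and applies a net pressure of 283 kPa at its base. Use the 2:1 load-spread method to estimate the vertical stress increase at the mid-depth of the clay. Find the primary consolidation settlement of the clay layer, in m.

S_c ≈ 0.0396 m

Mid-depth of clay below the ground surface: z = 1 + 7.4/2 = 4.7 m.
Total vertical stress at mid-clay: σ_v = 19.4×1 + 16.7×3.7 = 81.19 kPa.
Pore pressure: u = 9.81×(4.7 − 0.79) = 38.357 kPa.
Initial effective stress: σ'_0 = σ_v − u = 81.19 − 38.357 = 42.833 kPa.
Stress increase at mid-clay by the 2:1 spreading method:
Δσ = qBL/((B+z)(L+z)) = 283×2×2.6/((2+4.7)(2.6+4.7)) = 30.088 kPa
Final effective stress: σ'_f = 42.833 + 30.088 = 72.921 kPa.
σ'_f = 72.921 ≤ σ'_p = 93.5 kPa, so the clay remains overconsolidated and only the recompression index applies:
S_c = C_r·H/(1+e₀)·log₁₀(σ'_f/σ'_0) = 0.038×7.4/1.64×log₁₀(72.921/42.833)
    = 0.17146 × 0.23107 = 0.03962 m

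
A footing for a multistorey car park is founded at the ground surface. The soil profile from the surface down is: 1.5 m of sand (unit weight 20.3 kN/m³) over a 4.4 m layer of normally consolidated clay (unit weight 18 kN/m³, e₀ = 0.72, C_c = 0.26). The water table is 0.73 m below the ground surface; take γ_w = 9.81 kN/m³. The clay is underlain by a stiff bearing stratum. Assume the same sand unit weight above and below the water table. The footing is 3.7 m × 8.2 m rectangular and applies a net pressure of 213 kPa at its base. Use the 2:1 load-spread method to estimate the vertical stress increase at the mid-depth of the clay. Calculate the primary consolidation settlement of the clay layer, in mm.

S_c ≈ 297 mm

Mid-depth of clay below the ground surface: z = 1.5 + 4.4/2 = 3.7 m.
Total vertical stress at mid-clay: σ_v = 20.3×1.5 + 18×2.2 = 70.05 kPa.
Pore pressure: u = 9.81×(3.7 − 0.73) = 29.136 kPa.
Initial effective stress: σ'_0 = σ_v − u = 70.05 − 29.136 = 40.914 kPa.
Stress increase at mid-clay by the 2:1 spreading method:
Δσ = qBL/((B+z)(L+z)) = 213×3.7×8.2/((3.7+3.7)(8.2+3.7)) = 73.387 kPa
Final effective stress: σ'_f = σ'_0 + Δσ = 40.914 + 73.387 = 114.3 kPa.
Normally consolidated clay, so the full stress increment lies on the virgin compression line:
S_c = C_c·H/(1+e₀)·log₁₀(σ'_f/σ'_0) = 0.26×4.4/(1+0.72)×log₁₀(114.3/40.914)
    = 0.66512 × 0.44617 = 0.2968 m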